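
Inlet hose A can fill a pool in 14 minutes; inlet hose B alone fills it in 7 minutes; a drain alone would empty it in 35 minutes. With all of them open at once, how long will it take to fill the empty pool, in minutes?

Net rate = 1/14 + 1/7 − 1/35 = (5 + 10 − 2)/70 = 13/70 per minute.
Filling time = 1 ÷ (13/70) = 70/13 minutes.

70/13 minutes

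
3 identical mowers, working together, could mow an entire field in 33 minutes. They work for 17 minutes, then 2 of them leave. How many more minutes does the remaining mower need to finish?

48 minutes

One mower does 1/99 of the job per minute.
After 17 minutes with 3 mowers, 17/33 is done (16/33 left).
With 1 mower the rate is 1/99, so the rest takes 16/33 ÷ 1/99 = 48 minutes.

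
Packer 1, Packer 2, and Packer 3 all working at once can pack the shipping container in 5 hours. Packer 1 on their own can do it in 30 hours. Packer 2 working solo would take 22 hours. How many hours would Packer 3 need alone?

33/4 hours

Combined rate is 1/5 per hour.
Known contribution: 1/30 + 1/22 = (11 + 15)/330 = 26/330 = 13/165 per hour.
So Packer 3's rate is 1/5 − 13/165 = 4/33, meaning 33/4 hours alone.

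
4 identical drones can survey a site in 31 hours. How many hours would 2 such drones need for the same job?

62 hours

Total work is 4·31 = 124 drone-hours.
With 2 drones: 124/2 = 62 hours.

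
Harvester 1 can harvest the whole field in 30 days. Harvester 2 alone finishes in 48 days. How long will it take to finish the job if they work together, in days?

240/13 days

Combined rate: 1/30 + 1/48 = (8 + 5)/240 = 13/240 per day.
Time = 1 ÷ (13/240) = 240/13 days.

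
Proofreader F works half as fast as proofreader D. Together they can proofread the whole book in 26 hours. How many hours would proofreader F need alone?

78 hours

Let proofreader D's rate be r; then proofreader F's rate is (1/2)r, so together (1/2 + 1)r = (3/2)r = 1/26.
Thus r = 1/39 per hour.
Proofreader D alone: 39 hours; proofreader F alone: 78 hours.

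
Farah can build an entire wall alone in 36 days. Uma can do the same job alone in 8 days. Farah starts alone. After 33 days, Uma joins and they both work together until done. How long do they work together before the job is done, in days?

6/11 days

In the first 33 days Farah alone does 33/36 = 11/12 of the job, leaving 1/12.
Once everyone is working, combined rate: 1/36 + 1/8 = (2 + 9)/72 = 11/72 per day.
Remaining 1/12 at 11/72 per day takes 6/11 days.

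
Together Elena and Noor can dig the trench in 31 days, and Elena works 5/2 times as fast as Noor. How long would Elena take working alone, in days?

217/5 days

Let Noor's rate be r; then Elena's rate is (5/2)r, so together (5/2 + 1)r = (7/2)r = 1/31.
Thus r = 2/217 per day.
Noor alone: 217/2 days; Elena alone: 217/5 days.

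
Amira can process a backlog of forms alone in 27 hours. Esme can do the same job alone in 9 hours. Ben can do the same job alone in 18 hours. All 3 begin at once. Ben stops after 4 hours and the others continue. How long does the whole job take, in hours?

21/4 hours

In the first 4 hours the combined rate is 11/54, so 22/27 of the job is done, leaving 5/27.
After Ben leaves the rate is 4/27 per hour; the remaining 5/27 takes 5/4 hours.
Total = 4 + 5/4 = 21/4 hours.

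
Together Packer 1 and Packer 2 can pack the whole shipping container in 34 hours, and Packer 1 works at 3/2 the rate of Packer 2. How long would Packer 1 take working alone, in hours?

170/3 hours

Let Packer 2's rate be r; then Packer 1's rate is (3/2)r, so together (3/2 + 1)r = (5/2)r = 1/34.
Thus r = 1/85 per hour.
Packer 2 alone: 85 hours; Packer 1 alone: 170/3 hours.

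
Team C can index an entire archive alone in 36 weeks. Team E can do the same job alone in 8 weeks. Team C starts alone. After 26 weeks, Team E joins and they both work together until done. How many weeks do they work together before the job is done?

In the first 26 weeks Team C alone does 26/36 = 13/18 of the job, leaving 5/18.
Once everyone is working, combined rate: 1/36 + 1/8 = (2 + 9)/72 = 11/72 per week.
Remaining 5/18 at 11/72 per week takes 20/11 weeks.

20/11 weeks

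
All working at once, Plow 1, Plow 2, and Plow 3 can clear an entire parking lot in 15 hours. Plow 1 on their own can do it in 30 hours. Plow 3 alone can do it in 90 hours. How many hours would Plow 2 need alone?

45 hours

Combined rate is 1/15 per hour.
Known contribution: 1/30 + 1/90 = (3 + 1)/90 = 4/90 = 2/45 per hour.
So Plow 2's rate is 1/15 − 2/45 = 1/45, meaning 45 hours alone.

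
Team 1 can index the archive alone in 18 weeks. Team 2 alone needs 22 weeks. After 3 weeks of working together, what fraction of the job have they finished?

10/33

Combined rate: 1/18 + 1/22 = (11 + 9)/198 = 20/198 = 10/99 per week.
In 3 weeks they complete 3·10/99 = 10/33 of the job.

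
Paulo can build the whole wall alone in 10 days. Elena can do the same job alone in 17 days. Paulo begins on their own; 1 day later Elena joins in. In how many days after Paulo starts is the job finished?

In the first 1 day Paulo alone does 1/10 of the job, leaving 9/10.
Once everyone is working, combined rate: 1/10 + 1/17 = (17 + 10)/170 = 27/170 per day.
Remaining 9/10 at 27/170 per day takes 17/3 days.
Total from the start = 1 + 17/3 = 20/3 days.

20/3 days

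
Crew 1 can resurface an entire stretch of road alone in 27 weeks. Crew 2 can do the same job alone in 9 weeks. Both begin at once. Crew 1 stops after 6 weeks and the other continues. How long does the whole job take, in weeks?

7 weeks

In the first 6 weeks the combined rate is 4/27, so 8/9 of the job is done, leaving 1/9.
After crew 1 leaves the rate is 1/9 per week; the remaining 1/9 takes 1 week.
Total = 6 + 1 = 7 weeks.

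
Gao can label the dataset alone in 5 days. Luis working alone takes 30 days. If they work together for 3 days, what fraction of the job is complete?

Combined rate: 1/5 + 1/30 = (6 + 1)/30 = 7/30 per day.
In 3 days they complete 3·7/30 = 7/10 of the job.

7/10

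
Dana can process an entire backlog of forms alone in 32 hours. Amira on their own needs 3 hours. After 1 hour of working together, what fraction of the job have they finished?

35/96

Combined rate: 1/32 + 1/3 = (3 + 32)/96 = 35/96 per hour.
In 1 hour they complete 1·35/96 = 35/96 of the job.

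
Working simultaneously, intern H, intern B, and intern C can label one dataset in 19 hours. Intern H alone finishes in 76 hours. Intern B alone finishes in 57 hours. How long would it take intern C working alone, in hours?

Combined rate is 1/19 per hour.
Known contribution: 1/76 + 1/57 = (3 + 4)/228 = 7/228 per hour.
So intern C's rate is 1/19 − 7/228 = 5/228, meaning 228/5 hours alone.

228/5 hours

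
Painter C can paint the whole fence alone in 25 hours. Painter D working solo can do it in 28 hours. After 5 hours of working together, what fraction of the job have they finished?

Combined rate: 1/25 + 1/28 = (28 + 25)/700 = 53/700 per hour.
In 5 hours they complete 5·53/700 = 53/140 of the job.

53/140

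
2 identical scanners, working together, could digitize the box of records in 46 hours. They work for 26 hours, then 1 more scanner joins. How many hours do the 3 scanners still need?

One scanner does 1/92 of the job per hour.
After 26 hours with 2 scanners, 13/23 is done (10/23 left).
With 3 scanners the rate is 3/92, so the rest takes 10/23 ÷ 3/92 = 40/3 hours.

40/3 hours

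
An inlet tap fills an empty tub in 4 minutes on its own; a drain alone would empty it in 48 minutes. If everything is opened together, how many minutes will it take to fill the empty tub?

Net rate = 1/4 − 1/48 = (12 − 1)/48 = 11/48 per minute.
Filling time = 1 ÷ (11/48) = 48/11 minutes.

48/11 minutes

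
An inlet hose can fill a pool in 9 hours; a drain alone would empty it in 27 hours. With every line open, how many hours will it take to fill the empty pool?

27/2 hours

Net rate = 1/9 − 1/27 = (3 − 1)/27 = 2/27 per hour.
Filling time = 1 ÷ (2/27) = 27/2 hours.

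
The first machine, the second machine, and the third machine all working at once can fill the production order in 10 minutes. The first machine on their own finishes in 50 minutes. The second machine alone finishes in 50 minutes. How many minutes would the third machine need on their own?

50/3 minutes

Combined rate is 1/10 per minute.
Known contribution: 1/50 + 1/50 = (1 + 1)/50 = 2/50 = 1/25 per minute.
So the third machine's rate is 1/10 − 1/25 = 3/50, meaning 50/3 minutes alone.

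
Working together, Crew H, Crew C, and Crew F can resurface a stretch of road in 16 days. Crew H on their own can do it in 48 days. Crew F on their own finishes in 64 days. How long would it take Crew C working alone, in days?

Combined rate is 1/16 per day.
Known contribution: 1/48 + 1/64 = (4 + 3)/192 = 7/192 per day.
So Crew C's rate is 1/16 − 7/192 = 5/192, meaning 192/5 days alone.

192/5 days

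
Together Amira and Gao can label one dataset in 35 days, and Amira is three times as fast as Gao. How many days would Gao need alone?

Let Gao's rate be r; then Amira's rate is 3r, so together (3 + 1)r = 4r = 1/35.
Thus r = 1/140 per day.
Gao alone: 140 days; Amira alone: 140/3 days.

140 days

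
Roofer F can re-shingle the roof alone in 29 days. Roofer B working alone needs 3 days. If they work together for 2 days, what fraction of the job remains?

23/87

Combined rate: 1/29 + 1/3 = (3 + 29)/87 = 32/87 per day.
In 2 days they complete 2·32/87 = 64/87 of the job.
So 23/87 remains.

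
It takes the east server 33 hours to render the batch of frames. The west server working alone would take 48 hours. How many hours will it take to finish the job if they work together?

176/9 hours

Combined rate: 1/33 + 1/48 = (16 + 11)/528 = 27/528 = 9/176 per hour.
Time = 1 ÷ (9/176) = 176/9 hours.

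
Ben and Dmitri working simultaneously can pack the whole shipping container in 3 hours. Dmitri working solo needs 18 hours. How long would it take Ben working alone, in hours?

18/5 hours

Combined rate is 1/3 per hour.
Known contribution: 1/18 per hour.
So Ben's rate is 1/3 − 1/18 = 5/18, meaning 18/5 hours alone.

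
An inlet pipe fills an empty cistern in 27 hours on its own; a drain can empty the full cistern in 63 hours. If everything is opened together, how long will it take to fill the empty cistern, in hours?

189/4 hours

Net rate = 1/27 − 1/63 = (7 − 3)/189 = 4/189 per hour.
Filling time = 1 ÷ (4/189) = 189/4 hours.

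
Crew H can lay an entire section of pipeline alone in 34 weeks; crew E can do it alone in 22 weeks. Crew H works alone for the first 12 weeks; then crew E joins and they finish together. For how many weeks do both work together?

121/14 weeks

In 12 weeks crew H does 12/34 = 6/17 of the job, leaving 11/17.
Crew H and crew E together work at 14/187 per week, so finishing takes 11/17 ÷ 14/187 = 121/14 weeks.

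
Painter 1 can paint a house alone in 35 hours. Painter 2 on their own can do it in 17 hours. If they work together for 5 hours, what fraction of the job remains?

67/119

Combined rate: 1/35 + 1/17 = (17 + 35)/595 = 52/595 per hour.
In 5 hours they complete 5·52/595 = 52/119 of the job.
So 67/119 remains.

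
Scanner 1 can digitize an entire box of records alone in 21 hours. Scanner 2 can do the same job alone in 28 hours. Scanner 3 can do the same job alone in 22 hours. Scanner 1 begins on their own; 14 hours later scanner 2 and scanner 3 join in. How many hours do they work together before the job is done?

In the first 14 hours scanner 1 alone does 14/21 = 2/3 of the job, leaving 1/3.
Once everyone is working, combined rate: 1/21 + 1/28 + 1/22 = (44 + 33 + 42)/924 = 119/924 = 17/132 per hour.
Remaining 1/3 at 17/132 per hour takes 44/17 hours.

44/17 hours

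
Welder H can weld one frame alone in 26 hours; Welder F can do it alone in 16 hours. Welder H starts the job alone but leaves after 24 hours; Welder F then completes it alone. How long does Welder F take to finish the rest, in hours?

16/13 hours

In 24 hours Welder H does 24/26 = 12/13 of the job, leaving 1/13.
Welder F works at 1/16 per hour, so finishing takes 1/13 ÷ 1/16 = 16/13 hours.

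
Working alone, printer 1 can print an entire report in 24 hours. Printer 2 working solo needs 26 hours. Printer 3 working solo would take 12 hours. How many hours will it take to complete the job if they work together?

104/17 hours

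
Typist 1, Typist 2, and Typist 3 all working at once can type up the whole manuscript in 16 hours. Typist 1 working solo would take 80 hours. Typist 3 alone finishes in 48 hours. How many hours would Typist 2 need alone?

Combined rate is 1/16 per hour.
Known contribution: 1/80 + 1/48 = (3 + 5)/240 = 8/240 = 1/30 per hour.
So Typist 2's rate is 1/16 − 1/30 = 7/240, meaning 240/7 hours alone.

240/7 hours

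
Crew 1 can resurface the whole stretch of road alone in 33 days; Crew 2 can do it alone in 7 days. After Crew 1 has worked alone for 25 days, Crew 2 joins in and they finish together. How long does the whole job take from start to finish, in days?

In 25 days Crew 1 does 25/33 of the job, leaving 8/33.
Crew 1 and Crew 2 together work at 40/231 per day, so finishing takes 8/33 ÷ 40/231 = 7/5 days.
Total time = 25 + 7/5 = 132/5 days.

132/5 days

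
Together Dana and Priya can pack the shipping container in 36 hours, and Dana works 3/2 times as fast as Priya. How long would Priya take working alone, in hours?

Let Priya's rate be r; then Dana's rate is (3/2)r, so together (3/2 + 1)r = (5/2)r = 1/36.
Thus r = 1/90 per hour.
Priya alone: 90 hours; Dana alone: 60 hours.

90 hours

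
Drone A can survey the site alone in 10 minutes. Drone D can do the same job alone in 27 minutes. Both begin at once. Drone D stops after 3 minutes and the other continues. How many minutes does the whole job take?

In the first 3 minutes the combined rate is 37/270, so 37/90 of the job is done, leaving 53/90.
After drone D leaves the rate is 1/10 per minute; the remaining 53/90 takes 53/9 minutes.
Total = 3 + 53/9 = 80/9 minutes.

80/9 minutes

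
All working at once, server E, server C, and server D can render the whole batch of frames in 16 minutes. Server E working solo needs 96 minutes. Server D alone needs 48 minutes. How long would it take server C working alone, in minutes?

Combined rate is 1/16 per minute.
Known contribution: 1/96 + 1/48 = (1 + 2)/96 = 3/96 = 1/32 per minute.
So server C's rate is 1/16 − 1/32 = 1/32, meaning 32 minutes alone.

32 minutes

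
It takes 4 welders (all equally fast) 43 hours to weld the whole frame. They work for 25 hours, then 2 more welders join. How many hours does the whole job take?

One welder does 1/172 of the job per hour.
After 25 hours with 4 welders, 25/43 is done (18/43 left).
With 6 welders the rate is 6/172 = 3/86, so the rest takes 18/43 ÷ 3/86 = 12 hours.
Total = 25 + 12 = 37 hours.

37 hours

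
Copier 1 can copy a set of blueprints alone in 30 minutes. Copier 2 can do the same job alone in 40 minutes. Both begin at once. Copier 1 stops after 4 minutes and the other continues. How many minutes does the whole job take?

In the first 4 minutes the combined rate is 7/120, so 7/30 of the job is done, leaving 23/30.
After copier 1 leaves the rate is 1/40 per minute; the remaining 23/30 takes 92/3 minutes.
Total = 4 + 92/3 = 104/3 minutes.

104/3 minutes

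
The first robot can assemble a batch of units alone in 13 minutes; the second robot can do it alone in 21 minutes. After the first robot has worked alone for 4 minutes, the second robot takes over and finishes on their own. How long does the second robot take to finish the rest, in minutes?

189/13 minutes

In 4 minutes the first robot does 4/13 of the job, leaving 9/13.
The second robot works at 1/21 per minute, so finishing takes 9/13 ÷ 1/21 = 189/13 minutes.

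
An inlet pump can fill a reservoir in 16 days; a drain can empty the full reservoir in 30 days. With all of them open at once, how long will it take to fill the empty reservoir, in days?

240/7 days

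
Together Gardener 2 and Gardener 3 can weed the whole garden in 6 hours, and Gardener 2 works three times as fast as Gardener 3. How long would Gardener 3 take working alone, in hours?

24 hours

Let Gardener 3's rate be r; then Gardener 2's rate is 3r, so together (3 + 1)r = 4r = 1/6.
Thus r = 1/24 per hour.
Gardener 3 alone: 24 hours; Gardener 2 alone: 8 hours.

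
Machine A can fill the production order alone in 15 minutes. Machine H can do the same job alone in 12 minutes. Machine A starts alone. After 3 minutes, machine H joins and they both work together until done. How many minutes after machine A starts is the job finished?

25/3 minutes

In the first 3 minutes machine A alone does 3/15 = 1/5 of the job, leaving 4/5.
Once everyone is working, combined rate: 1/15 + 1/12 = (4 + 5)/60 = 9/60 = 3/20 per minute.
Remaining 4/5 at 3/20 per minute takes 16/3 minutes.
Total from the start = 3 + 16/3 = 25/3 minutes.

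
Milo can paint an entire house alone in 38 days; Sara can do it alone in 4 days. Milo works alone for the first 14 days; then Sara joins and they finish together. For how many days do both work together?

16/7 days

In 14 days Milo does 14/38 = 7/19 of the job, leaving 12/19.
Milo and Sara together work at 21/76 per day, so finishing takes 12/19 ÷ 21/76 = 16/7 days.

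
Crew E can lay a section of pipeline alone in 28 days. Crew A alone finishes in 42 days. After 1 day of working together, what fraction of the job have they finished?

5/84

Combined rate: 1/28 + 1/42 = (3 + 2)/84 = 5/84 per day.
In 1 day they complete 1·5/84 = 5/84 of the job.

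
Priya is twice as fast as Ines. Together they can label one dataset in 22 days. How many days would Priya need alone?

33 days

Let Ines's rate be r; then Priya's rate is 2r, so together (2 + 1)r = 3r = 1/22.
Thus r = 1/66 per day.
Ines alone: 66 days; Priya alone: 33 days.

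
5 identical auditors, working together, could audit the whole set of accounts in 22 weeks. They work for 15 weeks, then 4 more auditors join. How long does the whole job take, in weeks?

170/9 weeks

One auditor does 1/110 of the job per week.
After 15 weeks with 5 auditors, 15/22 is done (7/22 left).
With 9 auditors the rate is 9/110, so the rest takes 7/22 ÷ 9/110 = 35/9 weeks.
Total = 15 + 35/9 = 170/9 weeks.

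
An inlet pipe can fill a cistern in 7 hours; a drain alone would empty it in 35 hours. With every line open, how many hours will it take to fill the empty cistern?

35/4 hours

Net rate = 1/7 − 1/35 = (5 − 1)/35 = 4/35 per hour.
Filling time = 1 ÷ (4/35) = 35/4 hours.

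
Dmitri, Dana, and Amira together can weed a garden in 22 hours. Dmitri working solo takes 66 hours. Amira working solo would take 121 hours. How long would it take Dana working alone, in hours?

Combined rate is 1/22 per hour.
Known contribution: 1/66 + 1/121 = (11 + 6)/726 = 17/726 per hour.
So Dana's rate is 1/22 − 17/726 = 8/363, meaning 363/8 hours alone.

363/8 hours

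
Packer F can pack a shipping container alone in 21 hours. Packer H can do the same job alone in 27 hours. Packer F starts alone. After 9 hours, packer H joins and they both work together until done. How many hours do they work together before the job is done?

27/4 hours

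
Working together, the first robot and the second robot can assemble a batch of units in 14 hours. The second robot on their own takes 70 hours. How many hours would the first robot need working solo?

35/2 hours

Combined rate is 1/14 per hour.
Known contribution: 1/70 per hour.
So the first robot's rate is 1/14 − 1/70 = 2/35, meaning 35/2 hours alone.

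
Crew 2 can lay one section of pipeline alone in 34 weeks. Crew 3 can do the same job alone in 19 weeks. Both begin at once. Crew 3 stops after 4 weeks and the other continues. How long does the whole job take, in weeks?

In the first 4 weeks the combined rate is 53/646, so 106/323 of the job is done, leaving 217/323.
After crew 3 leaves the rate is 1/34 per week; the remaining 217/323 takes 434/19 weeks.
Total = 4 + 434/19 = 510/19 weeks.

510/19 weeks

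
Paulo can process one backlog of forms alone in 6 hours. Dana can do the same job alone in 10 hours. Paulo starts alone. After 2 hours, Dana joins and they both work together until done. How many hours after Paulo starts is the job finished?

9/2 hours

In the first 2 hours Paulo alone does 2/6 = 1/3 of the job, leaving 2/3.
Once everyone is working, combined rate: 1/6 + 1/10 = (5 + 3)/30 = 8/30 = 4/15 per hour.
Remaining 2/3 at 4/15 per hour takes 5/2 hours.
Total from the start = 2 + 5/2 = 9/2 hours.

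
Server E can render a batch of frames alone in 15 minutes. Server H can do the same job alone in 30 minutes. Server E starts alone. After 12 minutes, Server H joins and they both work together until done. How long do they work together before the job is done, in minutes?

In the first 12 minutes Server E alone does 12/15 = 4/5 of the job, leaving 1/5.
Once everyone is working, combined rate: 1/15 + 1/30 = (2 + 1)/30 = 3/30 = 1/10 per minute.
Remaining 1/5 at 1/10 per minute takes 2 minutes.

2 minutes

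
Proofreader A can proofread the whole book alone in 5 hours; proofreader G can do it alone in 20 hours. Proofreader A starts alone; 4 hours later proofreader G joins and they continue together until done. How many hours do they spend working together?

4/5 hours

In 4 hours proofreader A does 4/5 of the job, leaving 1/5.
Proofreader A and proofreader G together work at 1/4 per hour, so finishing takes 1/5 ÷ 1/4 = 4/5 hours.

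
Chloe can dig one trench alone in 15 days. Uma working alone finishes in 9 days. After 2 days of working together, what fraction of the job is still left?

29/45

Combined rate: 1/15 + 1/9 = (3 + 5)/45 = 8/45 per day.
In 2 days they complete 2·8/45 = 16/45 of the job.
So 29/45 remains.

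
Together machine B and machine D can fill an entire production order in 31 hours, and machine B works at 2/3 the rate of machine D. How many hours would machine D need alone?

Let machine D's rate be r; then machine B's rate is (2/3)r, so together (2/3 + 1)r = (5/3)r = 1/31.
Thus r = 3/155 per hour.
Machine D alone: 155/3 hours; machine B alone: 155/2 hours.

155/3 hours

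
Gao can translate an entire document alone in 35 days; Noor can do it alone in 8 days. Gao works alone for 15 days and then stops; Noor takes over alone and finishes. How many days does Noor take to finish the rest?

32/7 days

In 15 days Gao does 15/35 = 3/7 of the job, leaving 4/7.
Noor works at 1/8 per day, so finishing takes 4/7 ÷ 1/8 = 32/7 days.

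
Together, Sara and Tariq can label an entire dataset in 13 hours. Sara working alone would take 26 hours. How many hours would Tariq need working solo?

26 hours

Combined rate is 1/13 per hour.
Known contribution: 1/26 per hour.
So Tariq's rate is 1/13 − 1/26 = 1/26, meaning 26 hours alone.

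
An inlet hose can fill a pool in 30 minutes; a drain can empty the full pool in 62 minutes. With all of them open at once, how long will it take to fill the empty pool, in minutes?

Net rate = 1/30 − 1/62 = (31 − 15)/930 = 16/930 = 8/465 per minute.
Filling time = 1 ÷ (8/465) = 465/8 minutes.

465/8 minutes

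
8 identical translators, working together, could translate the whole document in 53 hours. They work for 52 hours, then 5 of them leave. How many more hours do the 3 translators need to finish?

One translator does 1/424 of the job per hour.
After 52 hours with 8 translators, 52/53 is done (1/53 left).
With 3 translators the rate is 3/424, so the rest takes 1/53 ÷ 3/424 = 8/3 hours.

8/3 hours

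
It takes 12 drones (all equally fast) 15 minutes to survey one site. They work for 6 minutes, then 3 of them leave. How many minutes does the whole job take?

One drone does 1/180 of the job per minute.
After 6 minutes with 12 drones, 2/5 is done (3/5 left).
With 9 drones the rate is 9/180 = 1/20, so the rest takes 3/5 ÷ 1/20 = 12 minutes.
Total = 6 + 12 = 18 minutes.

18 minutes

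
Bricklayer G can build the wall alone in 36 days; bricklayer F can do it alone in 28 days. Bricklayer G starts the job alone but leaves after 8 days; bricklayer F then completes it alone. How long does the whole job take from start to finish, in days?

268/9 days

In 8 days bricklayer G does 8/36 = 2/9 of the job, leaving 7/9.
Bricklayer F works at 1/28 per day, so finishing takes 7/9 ÷ 1/28 = 196/9 days.
Total time = 8 + 196/9 = 268/9 days.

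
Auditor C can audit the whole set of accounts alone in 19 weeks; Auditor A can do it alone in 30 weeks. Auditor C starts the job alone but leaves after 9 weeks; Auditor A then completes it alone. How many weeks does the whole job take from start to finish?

471/19 weeks

In 9 weeks Auditor C does 9/19 of the job, leaving 10/19.
Auditor A works at 1/30 per week, so finishing takes 10/19 ÷ 1/30 = 300/19 weeks.
Total time = 9 + 300/19 = 471/19 weeks.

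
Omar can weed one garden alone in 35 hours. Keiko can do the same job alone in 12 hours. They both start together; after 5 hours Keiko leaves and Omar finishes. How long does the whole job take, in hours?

In the first 5 hours the combined rate is 47/420, so 47/84 of the job is done, leaving 37/84.
After Keiko leaves the rate is 1/35 per hour; the remaining 37/84 takes 185/12 hours.
Total = 5 + 185/12 = 245/12 hours.

245/12 hours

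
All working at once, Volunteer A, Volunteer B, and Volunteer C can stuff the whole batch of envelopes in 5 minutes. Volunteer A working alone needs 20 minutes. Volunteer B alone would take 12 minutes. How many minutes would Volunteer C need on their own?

Combined rate is 1/5 per minute.
Known contribution: 1/20 + 1/12 = (3 + 5)/60 = 8/60 = 2/15 per minute.
So Volunteer C's rate is 1/5 − 2/15 = 1/15, meaning 15 minutes alone.

15 minutes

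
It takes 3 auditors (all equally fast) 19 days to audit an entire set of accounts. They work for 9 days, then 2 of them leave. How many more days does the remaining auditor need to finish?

30 days

One auditor does 1/57 of the job per day.
After 9 days with 3 auditors, 9/19 is done (10/19 left).
With 1 auditor the rate is 1/57, so the rest takes 10/19 ÷ 1/57 = 30 days.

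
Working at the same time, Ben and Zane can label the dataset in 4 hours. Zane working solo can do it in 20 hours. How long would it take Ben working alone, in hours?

5 hours

Combined rate is 1/4 per hour.
Known contribution: 1/20 per hour.
So Ben's rate is 1/4 − 1/20 = 1/5, meaning 5 hours alone.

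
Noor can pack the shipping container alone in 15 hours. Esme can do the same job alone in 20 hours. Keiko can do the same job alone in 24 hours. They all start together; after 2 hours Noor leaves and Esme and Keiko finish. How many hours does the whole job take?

In the first 2 hours the combined rate is 19/120, so 19/60 of the job is done, leaving 41/60.
After Noor leaves the rate is 11/120 per hour; the remaining 41/60 takes 82/11 hours.
Total = 2 + 82/11 = 104/11 hours.

104/11 hours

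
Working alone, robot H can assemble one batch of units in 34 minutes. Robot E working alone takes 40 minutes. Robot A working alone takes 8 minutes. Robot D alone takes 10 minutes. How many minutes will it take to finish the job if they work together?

68/19 minutes

Combined rate: 1/34 + 1/40 + 1/8 + 1/10 = (20 + 17 + 85 + 68)/680 = 190/680 = 19/68 per minute.
Time = 1 ÷ (19/68) = 68/19 minutes.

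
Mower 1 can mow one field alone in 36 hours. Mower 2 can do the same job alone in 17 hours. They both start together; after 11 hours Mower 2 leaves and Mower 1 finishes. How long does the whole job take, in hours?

216/17 hours

In the first 11 hours the combined rate is 53/612, so 583/612 of the job is done, leaving 29/612.
After Mower 2 leaves the rate is 1/36 per hour; the remaining 29/612 takes 29/17 hours.
Total = 11 + 29/17 = 216/17 hours.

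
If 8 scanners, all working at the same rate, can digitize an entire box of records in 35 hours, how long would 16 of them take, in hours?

Total work is 8·35 = 280 scanner-hours.
With 16 scanners: 280/16 = 35/2 hours.

35/2 hours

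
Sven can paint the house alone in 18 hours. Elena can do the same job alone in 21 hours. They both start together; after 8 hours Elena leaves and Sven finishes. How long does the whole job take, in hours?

In the first 8 hours the combined rate is 13/126, so 52/63 of the job is done, leaving 11/63.
After Elena leaves the rate is 1/18 per hour; the remaining 11/63 takes 22/7 hours.
Total = 8 + 22/7 = 78/7 hours.

78/7 hours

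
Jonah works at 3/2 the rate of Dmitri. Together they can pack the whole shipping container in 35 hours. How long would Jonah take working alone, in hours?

175/3 hours

Let Dmitri's rate be r; then Jonah's rate is (3/2)r, so together (3/2 + 1)r = (5/2)r = 1/35.
Thus r = 2/175 per hour.
Dmitri alone: 175/2 hours; Jonah alone: 175/3 hours.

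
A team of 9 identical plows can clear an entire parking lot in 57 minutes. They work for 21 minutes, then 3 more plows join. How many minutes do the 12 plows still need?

27 minutes

One plow does 1/513 of the job per minute.
After 21 minutes with 9 plows, 7/19 is done (12/19 left).
With 12 plows the rate is 12/513 = 4/171, so the rest takes 12/19 ÷ 4/171 = 27 minutes.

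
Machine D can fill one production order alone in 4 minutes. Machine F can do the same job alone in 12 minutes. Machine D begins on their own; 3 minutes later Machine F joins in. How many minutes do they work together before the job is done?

In the first 3 minutes Machine D alone does 3/4 of the job, leaving 1/4.
Once everyone is working, combined rate: 1/4 + 1/12 = (3 + 1)/12 = 4/12 = 1/3 per minute.
Remaining 1/4 at 1/3 per minute takes 3/4 minutes.

3/4 minutes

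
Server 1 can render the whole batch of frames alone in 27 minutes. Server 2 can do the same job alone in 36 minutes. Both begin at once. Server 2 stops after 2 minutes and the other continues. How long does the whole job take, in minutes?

51/2 minutes

In the first 2 minutes the combined rate is 7/108, so 7/54 of the job is done, leaving 47/54.
After Server 2 leaves the rate is 1/27 per minute; the remaining 47/54 takes 47/2 minutes.
Total = 2 + 47/2 = 51/2 minutes.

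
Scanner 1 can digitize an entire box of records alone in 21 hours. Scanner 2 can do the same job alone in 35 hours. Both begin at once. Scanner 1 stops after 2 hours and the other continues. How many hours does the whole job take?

In the first 2 hours the combined rate is 8/105, so 16/105 of the job is done, leaving 89/105.
After scanner 1 leaves the rate is 1/35 per hour; the remaining 89/105 takes 89/3 hours.
Total = 2 + 89/3 = 95/3 hours.

95/3 hours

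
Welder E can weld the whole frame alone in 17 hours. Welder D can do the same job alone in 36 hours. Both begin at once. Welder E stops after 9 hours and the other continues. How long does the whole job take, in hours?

288/17 hours

In the first 9 hours the combined rate is 53/612, so 53/68 of the job is done, leaving 15/68.
After welder E leaves the rate is 1/36 per hour; the remaining 15/68 takes 135/17 hours.
Total = 9 + 135/17 = 288/17 hours.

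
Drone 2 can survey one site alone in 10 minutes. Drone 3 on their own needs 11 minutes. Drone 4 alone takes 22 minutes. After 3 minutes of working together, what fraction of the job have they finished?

Combined rate: 1/10 + 1/11 + 1/22 = (11 + 10 + 5)/110 = 26/110 = 13/55 per minute.
In 3 minutes they complete 3·13/55 = 39/55 of the job.

39/55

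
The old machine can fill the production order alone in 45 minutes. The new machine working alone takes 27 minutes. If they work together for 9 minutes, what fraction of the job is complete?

Combined rate: 1/45 + 1/27 = (3 + 5)/135 = 8/135 per minute.
In 9 minutes they complete 9·8/135 = 8/15 of the job.

8/15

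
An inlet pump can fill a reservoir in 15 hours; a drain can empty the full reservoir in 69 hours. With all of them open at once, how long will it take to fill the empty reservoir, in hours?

Net rate = 1/15 − 1/69 = (23 − 5)/345 = 18/345 = 6/115 per hour.
Filling time = 1 ÷ (6/115) = 115/6 hours.

115/6 hours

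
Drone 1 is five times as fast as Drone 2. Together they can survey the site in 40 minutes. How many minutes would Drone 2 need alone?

Let Drone 2's rate be r; then Drone 1's rate is 5r, so together (5 + 1)r = 6r = 1/40.
Thus r = 1/240 per minute.
Drone 2 alone: 240 minutes; Drone 1 alone: 48 minutes.

240 minutes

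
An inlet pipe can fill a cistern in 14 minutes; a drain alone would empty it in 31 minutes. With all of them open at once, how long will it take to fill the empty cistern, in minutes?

434/17 minutes

Net rate = 1/14 − 1/31 = (31 − 14)/434 = 17/434 per minute.
Filling time = 1 ÷ (17/434) = 434/17 minutes.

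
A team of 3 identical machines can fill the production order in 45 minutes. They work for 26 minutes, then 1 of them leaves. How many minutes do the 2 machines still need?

57/2 minutes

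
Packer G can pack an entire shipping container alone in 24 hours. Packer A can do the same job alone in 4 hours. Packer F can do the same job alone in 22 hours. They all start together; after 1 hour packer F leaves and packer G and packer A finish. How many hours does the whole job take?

36/11 hours

In the first 1 hour the combined rate is 89/264, so 89/264 of the job is done, leaving 175/264.
After packer F leaves the rate is 7/24 per hour; the remaining 175/264 takes 25/11 hours.
Total = 1 + 25/11 = 36/11 hours.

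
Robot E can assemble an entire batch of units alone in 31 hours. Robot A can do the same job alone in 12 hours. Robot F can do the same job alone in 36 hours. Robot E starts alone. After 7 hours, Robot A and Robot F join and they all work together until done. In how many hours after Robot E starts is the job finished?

62/5 hours

In the first 7 hours Robot E alone does 7/31 of the job, leaving 24/31.
Once everyone is working, combined rate: 1/31 + 1/12 + 1/36 = (36 + 93 + 31)/1116 = 160/1116 = 40/279 per hour.
Remaining 24/31 at 40/279 per hour takes 27/5 hours.
Total from the start = 7 + 27/5 = 62/5 hours.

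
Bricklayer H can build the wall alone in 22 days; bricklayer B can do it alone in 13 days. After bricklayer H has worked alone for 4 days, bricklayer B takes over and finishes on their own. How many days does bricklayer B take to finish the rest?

In 4 days bricklayer H does 4/22 = 2/11 of the job, leaving 9/11.
Bricklayer B works at 1/13 per day, so finishing takes 9/11 ÷ 1/13 = 117/11 days.

117/11 days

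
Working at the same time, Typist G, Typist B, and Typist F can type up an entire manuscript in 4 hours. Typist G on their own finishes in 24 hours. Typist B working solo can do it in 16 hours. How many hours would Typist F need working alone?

Combined rate is 1/4 per hour.
Known contribution: 1/24 + 1/16 = (2 + 3)/48 = 5/48 per hour.
So Typist F's rate is 1/4 − 5/48 = 7/48, meaning 48/7 hours alone.

48/7 hours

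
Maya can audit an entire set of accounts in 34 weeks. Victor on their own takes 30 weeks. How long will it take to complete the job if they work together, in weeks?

255/16 weeks

Combined rate: 1/34 + 1/30 = (15 + 17)/510 = 32/510 = 16/255 per week.
Time = 1 ÷ (16/255) = 255/16 weeks.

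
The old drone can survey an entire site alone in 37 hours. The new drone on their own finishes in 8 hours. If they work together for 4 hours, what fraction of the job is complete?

45/74

Combined rate: 1/37 + 1/8 = (8 + 37)/296 = 45/296 per hour.
In 4 hours they complete 4·45/296 = 45/74 of the job.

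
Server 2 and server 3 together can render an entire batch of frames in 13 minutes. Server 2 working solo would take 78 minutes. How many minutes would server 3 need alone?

78/5 minutes

Combined rate is 1/13 per minute.
Known contribution: 1/78 per minute.
So server 3's rate is 1/13 − 1/78 = 5/78, meaning 78/5 minutes alone.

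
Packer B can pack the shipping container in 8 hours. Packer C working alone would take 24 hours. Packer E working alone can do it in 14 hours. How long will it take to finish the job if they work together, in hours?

Combined rate: 1/8 + 1/24 + 1/14 = (21 + 7 + 12)/168 = 40/168 = 5/21 per hour.
Time = 1 ÷ (5/21) = 21/5 hours.

21/5 hours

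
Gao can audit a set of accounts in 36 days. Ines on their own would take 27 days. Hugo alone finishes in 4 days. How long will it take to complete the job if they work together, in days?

54/17 days

Combined rate: 1/36 + 1/27 + 1/4 = (3 + 4 + 27)/108 = 34/108 = 17/54 per day.
Time = 1 ÷ (17/54) = 54/17 days.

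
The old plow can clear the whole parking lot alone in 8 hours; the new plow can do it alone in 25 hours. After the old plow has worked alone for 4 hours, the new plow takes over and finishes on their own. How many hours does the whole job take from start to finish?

In 4 hours the old plow does 4/8 = 1/2 of the job, leaving 1/2.
The new plow works at 1/25 per hour, so finishing takes 1/2 ÷ 1/25 = 25/2 hours.
Total time = 4 + 25/2 = 33/2 hours.

33/2 hours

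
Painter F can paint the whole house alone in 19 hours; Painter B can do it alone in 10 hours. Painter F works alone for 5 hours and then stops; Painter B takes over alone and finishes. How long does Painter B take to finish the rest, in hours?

In 5 hours Painter F does 5/19 of the job, leaving 14/19.
Painter B works at 1/10 per hour, so finishing takes 14/19 ÷ 1/10 = 140/19 hours.

140/19 hours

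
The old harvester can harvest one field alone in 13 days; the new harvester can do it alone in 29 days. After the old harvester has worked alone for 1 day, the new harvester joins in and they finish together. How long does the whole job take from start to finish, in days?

In 1 day the old harvester does 1/13 of the job, leaving 12/13.
The old harvester and the new harvester together work at 42/377 per day, so finishing takes 12/13 ÷ 42/377 = 58/7 days.
Total time = 1 + 58/7 = 65/7 days.

65/7 days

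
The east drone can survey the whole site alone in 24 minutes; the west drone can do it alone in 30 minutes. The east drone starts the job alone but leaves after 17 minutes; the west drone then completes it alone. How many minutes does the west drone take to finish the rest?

35/4 minutes

In 17 minutes the east drone does 17/24 of the job, leaving 7/24.
The west drone works at 1/30 per minute, so finishing takes 7/24 ÷ 1/30 = 35/4 minutes.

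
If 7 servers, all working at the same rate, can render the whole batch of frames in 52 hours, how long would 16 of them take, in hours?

91/4 hours

Total work is 7·52 = 364 server-hours.
With 16 servers: 364/16 = 91/4 hours.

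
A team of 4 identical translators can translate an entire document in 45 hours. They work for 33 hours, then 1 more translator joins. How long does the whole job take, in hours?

213/5 hours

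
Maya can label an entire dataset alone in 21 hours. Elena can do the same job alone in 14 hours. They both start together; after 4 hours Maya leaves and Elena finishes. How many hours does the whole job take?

34/3 hours

In the first 4 hours the combined rate is 5/42, so 10/21 of the job is done, leaving 11/21.
After Maya leaves the rate is 1/14 per hour; the remaining 11/21 takes 22/3 hours.
Total = 4 + 22/3 = 34/3 hours.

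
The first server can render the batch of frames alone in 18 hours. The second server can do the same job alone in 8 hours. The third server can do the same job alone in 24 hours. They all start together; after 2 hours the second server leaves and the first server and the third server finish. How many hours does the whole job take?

In the first 2 hours the combined rate is 2/9, so 4/9 of the job is done, leaving 5/9.
After the second server leaves the rate is 7/72 per hour; the remaining 5/9 takes 40/7 hours.
Total = 2 + 40/7 = 54/7 hours.

54/7 hours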